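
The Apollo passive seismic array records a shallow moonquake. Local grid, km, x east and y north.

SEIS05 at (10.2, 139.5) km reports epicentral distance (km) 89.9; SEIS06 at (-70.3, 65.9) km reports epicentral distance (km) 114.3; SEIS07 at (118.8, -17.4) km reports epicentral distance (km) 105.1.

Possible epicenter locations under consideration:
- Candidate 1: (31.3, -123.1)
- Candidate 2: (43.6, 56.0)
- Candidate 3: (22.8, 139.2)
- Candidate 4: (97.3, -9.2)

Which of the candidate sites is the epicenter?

For each candidate, compare |candidate − station| to the reported distance:
Candidate 1: residuals SEIS05 173.5, SEIS06 100.3, SEIS07 32.1 → max 173.5 km
Candidate 2: residuals SEIS05 0.0, SEIS06 0.0, SEIS07 0.0 → max 0.0 km
Candidate 3: residuals SEIS05 77.3, SEIS06 4.2, SEIS07 78.6 → max 78.6 km
Candidate 4: residuals SEIS05 82.4, SEIS06 69.4, SEIS07 82.1 → max 82.4 km
Only Candidate 2 has all residuals ≈ 0.

Candidate 2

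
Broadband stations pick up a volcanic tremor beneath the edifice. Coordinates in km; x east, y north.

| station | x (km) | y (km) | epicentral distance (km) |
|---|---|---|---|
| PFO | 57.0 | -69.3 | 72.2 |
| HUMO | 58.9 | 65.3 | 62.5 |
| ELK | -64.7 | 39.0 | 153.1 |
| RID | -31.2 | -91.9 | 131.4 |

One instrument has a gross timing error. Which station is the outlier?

Solve using three stations at a time. Using PFO, HUMO, RID (subtract circle equations pairwise → linear system) gives (x, y) ≈ (59.9, 2.8).
Distances from that point to each station vs reported:
  PFO: calculated 72.2 vs reported 72.2 → residual 0.0 km
  HUMO: calculated 62.5 vs reported 62.5 → residual 0.0 km
  ELK: calculated 129.7 vs reported 153.1 → residual 23.4 km
  RID: calculated 131.4 vs reported 131.4 → residual 0.0 km
PFO, HUMO, RID are mutually consistent (residuals ≈ 0); ELK is off by 23.4 km.

ELK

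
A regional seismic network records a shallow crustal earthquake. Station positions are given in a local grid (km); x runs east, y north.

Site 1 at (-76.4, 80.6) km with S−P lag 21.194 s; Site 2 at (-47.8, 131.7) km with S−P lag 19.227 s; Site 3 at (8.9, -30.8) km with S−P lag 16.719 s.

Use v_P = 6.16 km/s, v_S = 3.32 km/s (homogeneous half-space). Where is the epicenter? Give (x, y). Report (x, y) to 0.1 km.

(75.8, 69.3)

Distance from S−P lag: d = Δt · v_P v_S / (v_P − v_S) = Δt · (6.16·3.32)/(6.16−3.32) ≈ 7.2011·Δt.
So d_Site 1 = 152.62, d_Site 2 = 138.46, d_Site 3 = 120.40 km.
Circle about each station: (x + 76.4)² + (y − 80.6)² = 152.62²; (x + 47.8)² + (y − 131.7)² = 138.46²; (x − 8.9)² + (y + 30.8)² = 120.40².
Subtracting pairs of circle equations eliminates x²+y² and gives linear equations (the radical axes):
57.2 x + 102.2 y = 11418.10
170.6 x − 222.8 y = -2508.77
Solving the 2×2 system: x ≈ 75.8, y ≈ 69.3 km.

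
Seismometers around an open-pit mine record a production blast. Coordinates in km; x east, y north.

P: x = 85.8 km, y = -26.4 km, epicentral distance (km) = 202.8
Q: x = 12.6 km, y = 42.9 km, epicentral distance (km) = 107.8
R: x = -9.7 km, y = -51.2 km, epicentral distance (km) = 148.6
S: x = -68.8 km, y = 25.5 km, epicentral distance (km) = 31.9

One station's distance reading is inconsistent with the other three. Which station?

Solve using three stations at a time. Using P, Q, R (subtract circle equations pairwise → linear system) gives (x, y) ≈ (-90.8, 73.3).
Distances from that point to each station vs reported:
  P: calculated 202.8 vs reported 202.8 → residual 0.0 km
  Q: calculated 107.7 vs reported 107.8 → residual 0.1 km
  R: calculated 148.6 vs reported 148.6 → residual 0.0 km
  S: calculated 52.6 vs reported 31.9 → residual 20.7 km
P, Q, R are mutually consistent (residuals ≈ 0); S is off by 20.7 km.

S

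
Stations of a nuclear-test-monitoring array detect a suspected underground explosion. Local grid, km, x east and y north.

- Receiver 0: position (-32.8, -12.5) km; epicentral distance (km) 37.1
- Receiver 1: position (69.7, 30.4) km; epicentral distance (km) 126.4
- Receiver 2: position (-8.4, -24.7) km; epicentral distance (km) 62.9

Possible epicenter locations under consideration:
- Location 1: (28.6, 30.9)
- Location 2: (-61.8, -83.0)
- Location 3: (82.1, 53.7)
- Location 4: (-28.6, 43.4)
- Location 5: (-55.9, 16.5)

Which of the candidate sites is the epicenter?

Location 5

For each candidate, compare |candidate − station| to the reported distance:
Location 1: residuals Receiver 0 38.1, Receiver 1 85.3, Receiver 2 3.9 → max 85.3 km
Location 2: residuals Receiver 0 39.1, Receiver 1 47.2, Receiver 2 16.2 → max 47.2 km
Location 3: residuals Receiver 0 95.5, Receiver 1 100.0, Receiver 2 56.8 → max 100.0 km
Location 4: residuals Receiver 0 19.0, Receiver 1 27.2, Receiver 2 8.1 → max 27.2 km
Location 5: residuals Receiver 0 0.0, Receiver 1 0.0, Receiver 2 0.0 → max 0.0 km
Only Location 5 has all residuals ≈ 0.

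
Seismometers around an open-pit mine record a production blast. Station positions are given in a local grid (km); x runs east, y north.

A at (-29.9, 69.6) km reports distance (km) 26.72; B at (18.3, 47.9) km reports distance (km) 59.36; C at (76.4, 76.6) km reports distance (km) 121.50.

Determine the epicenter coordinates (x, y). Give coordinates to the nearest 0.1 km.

Circle about each station: (x + 29.9)² + (y − 69.6)² = 26.72²; (x − 18.3)² + (y − 47.9)² = 59.36²; (x − 76.4)² + (y − 76.6)² = 121.50².
Subtracting pairs of circle equations eliminates x²+y² and gives linear equations (the radical axes):
96.4 x − 43.4 y = -5918.52
212.6 x + 14.0 y = -8081.94
Solving the 2×2 system: x ≈ -41.0, y ≈ 45.3 km.

x ≈ -41.0 km, y ≈ 45.3 km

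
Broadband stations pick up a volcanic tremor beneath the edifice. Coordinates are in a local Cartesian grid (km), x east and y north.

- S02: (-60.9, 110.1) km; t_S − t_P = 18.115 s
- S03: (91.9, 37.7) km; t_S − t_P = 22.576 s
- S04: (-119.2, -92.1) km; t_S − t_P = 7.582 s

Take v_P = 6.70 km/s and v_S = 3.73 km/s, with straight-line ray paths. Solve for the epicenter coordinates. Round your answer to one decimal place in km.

(-81.0, -41.0)

Distance from S−P lag: d = Δt · v_P v_S / (v_P − v_S) = Δt · (6.70·3.73)/(6.70−3.73) ≈ 8.4145·Δt.
So d_S02 = 152.43, d_S03 = 189.97, d_S04 = 63.80 km.
Circle about each station: (x + 60.9)² + (y − 110.1)² = 152.43²; (x − 91.9)² + (y − 37.7)² = 189.97²; (x + 119.2)² + (y + 92.1)² = 63.80².
Subtracting the S02 equation from the S03 and S04 equations removes the quadratic terms:
305.6 x − 144.8 y = -18817.62
-116.6 x − 404.4 y = 26024.69
Solving the 2×2 system: x ≈ -81.0, y ≈ -41.0 km.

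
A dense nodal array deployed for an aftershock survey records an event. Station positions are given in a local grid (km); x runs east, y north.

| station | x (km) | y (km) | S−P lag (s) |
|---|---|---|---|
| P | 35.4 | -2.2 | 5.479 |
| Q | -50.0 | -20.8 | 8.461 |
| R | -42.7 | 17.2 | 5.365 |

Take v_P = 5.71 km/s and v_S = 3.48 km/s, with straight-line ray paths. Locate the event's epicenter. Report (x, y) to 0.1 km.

x ≈ 2.2 km, y ≈ 33.6 km

Distance from S−P lag: d = Δt · v_P v_S / (v_P − v_S) = Δt · (5.71·3.48)/(5.71−3.48) ≈ 8.9107·Δt.
So d_P = 48.82, d_Q = 75.39, d_R = 47.81 km.
Circle about each station: (x − 35.4)² + (y + 2.2)² = 48.82²; (x + 50.0)² + (y + 20.8)² = 75.39²; (x + 42.7)² + (y − 17.2)² = 47.81².
Subtracting the P equation from the Q and R equations removes the quadratic terms:
-170.8 x − 37.2 y = -1625.62
-156.2 x + 38.8 y = 958.73
Solving the 2×2 system: x ≈ 2.2, y ≈ 33.6 km.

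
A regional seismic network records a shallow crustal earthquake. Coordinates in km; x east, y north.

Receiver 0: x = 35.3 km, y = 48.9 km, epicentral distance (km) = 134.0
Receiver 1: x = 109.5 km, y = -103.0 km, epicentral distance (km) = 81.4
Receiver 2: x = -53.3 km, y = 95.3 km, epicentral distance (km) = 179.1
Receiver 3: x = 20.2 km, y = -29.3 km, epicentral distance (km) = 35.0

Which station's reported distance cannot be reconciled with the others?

Solve using three stations at a time. Using Receiver 1, Receiver 2, Receiver 3 (subtract circle equations pairwise → linear system) gives (x, y) ≈ (43.5, -55.4).
Distances from that point to each station vs reported:
  Receiver 0: calculated 104.6 vs reported 134.0 → residual 29.4 km
  Receiver 1: calculated 81.4 vs reported 81.4 → residual 0.0 km
  Receiver 2: calculated 179.1 vs reported 179.1 → residual 0.0 km
  Receiver 3: calculated 35.0 vs reported 35.0 → residual 0.0 km
Receiver 1, Receiver 2, Receiver 3 are mutually consistent (residuals ≈ 0); Receiver 0 is off by 29.4 km.

Receiver 0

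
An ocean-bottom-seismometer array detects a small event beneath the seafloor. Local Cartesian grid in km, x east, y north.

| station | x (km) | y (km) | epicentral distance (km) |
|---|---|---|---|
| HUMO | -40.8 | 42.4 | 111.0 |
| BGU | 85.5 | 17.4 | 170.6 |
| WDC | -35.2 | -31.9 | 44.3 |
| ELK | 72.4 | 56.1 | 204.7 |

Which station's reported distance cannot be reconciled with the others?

Solve using three stations at a time. Using HUMO, BGU, WDC (subtract circle equations pairwise → linear system) gives (x, y) ≈ (-63.1, -66.4).
Distances from that point to each station vs reported:
  HUMO: calculated 111.0 vs reported 111.0 → residual 0.0 km
  BGU: calculated 170.6 vs reported 170.6 → residual 0.0 km
  WDC: calculated 44.4 vs reported 44.3 → residual 0.1 km
  ELK: calculated 182.7 vs reported 204.7 → residual 22.0 km
HUMO, BGU, WDC are mutually consistent (residuals ≈ 0); ELK is off by 22.0 km.

ELK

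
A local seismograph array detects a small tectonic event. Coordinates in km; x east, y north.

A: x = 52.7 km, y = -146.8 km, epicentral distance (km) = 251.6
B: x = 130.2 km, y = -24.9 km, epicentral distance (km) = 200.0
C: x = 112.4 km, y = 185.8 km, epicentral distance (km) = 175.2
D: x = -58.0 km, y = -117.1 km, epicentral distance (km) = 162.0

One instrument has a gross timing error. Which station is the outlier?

Solve using three stations at a time. Using A, B, C (subtract circle equations pairwise → linear system) gives (x, y) ≈ (-33.9, 89.4).
Distances from that point to each station vs reported:
  A: calculated 251.6 vs reported 251.6 → residual 0.0 km
  B: calculated 200.0 vs reported 200.0 → residual 0.0 km
  C: calculated 175.2 vs reported 175.2 → residual 0.0 km
  D: calculated 207.9 vs reported 162.0 → residual 45.9 km
A, B, C are mutually consistent (residuals ≈ 0); D is off by 45.9 km.

D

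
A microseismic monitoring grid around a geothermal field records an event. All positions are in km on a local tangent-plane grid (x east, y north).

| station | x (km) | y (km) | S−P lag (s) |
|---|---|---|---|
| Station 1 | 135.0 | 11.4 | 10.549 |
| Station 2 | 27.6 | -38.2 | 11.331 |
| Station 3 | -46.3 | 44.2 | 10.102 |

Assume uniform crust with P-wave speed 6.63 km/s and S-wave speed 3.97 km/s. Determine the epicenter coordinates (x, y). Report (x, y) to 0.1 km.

Distance from S−P lag: d = Δt · v_P v_S / (v_P − v_S) = Δt · (6.63·3.97)/(6.63−3.97) ≈ 9.8952·Δt.
So d_Station 1 = 104.38, d_Station 2 = 112.12, d_Station 3 = 99.96 km.
Circle about each station: (x − 135.0)² + (y − 11.4)² = 104.38²; (x − 27.6)² + (y + 38.2)² = 112.12²; (x + 46.3)² + (y − 44.2)² = 99.96².
Subtracting the Station 1 equation from the Station 2 and Station 3 equations removes the quadratic terms:
-214.8 x − 99.2 y = -17809.67
-362.6 x + 65.6 y = -13354.45
Solving the 2×2 system: x ≈ 49.8, y ≈ 71.7 km.

x ≈ 49.8 km, y ≈ 71.7 km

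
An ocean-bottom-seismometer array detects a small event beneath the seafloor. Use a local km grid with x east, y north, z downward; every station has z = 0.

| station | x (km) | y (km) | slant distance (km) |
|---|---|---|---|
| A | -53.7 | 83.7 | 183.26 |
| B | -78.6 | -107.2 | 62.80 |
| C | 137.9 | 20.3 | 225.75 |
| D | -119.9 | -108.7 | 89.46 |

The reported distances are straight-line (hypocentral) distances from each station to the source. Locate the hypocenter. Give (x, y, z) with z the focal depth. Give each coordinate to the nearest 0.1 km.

Each station gives a sphere (x−x_i)² + (y−y_i)² + z² = d_i² (stations at z=0).
Subtracting the A sphere from B and C: z² cancels, leaving linear equations in x and y:
-49.8 x − 381.8 y = 37420.81
383.2 x − 126.8 y = -7839.71
Solving: x ≈ -50.702, y ≈ -91.398 km (keep extra digits for the depth step; rounded: -50.7, -91.4).
Then from the A sphere: z² = 183.26² − (x + 53.7)² − (y − 83.7)² with x = -50.702, y = -91.398, so z ≈ 53.999 ≈ 54.0 km.

(-50.7, -91.4, 54.0)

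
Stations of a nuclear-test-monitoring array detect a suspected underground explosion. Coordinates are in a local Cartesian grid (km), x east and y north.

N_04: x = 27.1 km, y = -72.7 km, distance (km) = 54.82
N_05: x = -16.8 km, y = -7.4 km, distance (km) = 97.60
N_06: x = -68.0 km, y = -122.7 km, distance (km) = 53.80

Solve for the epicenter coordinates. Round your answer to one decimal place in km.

Circle about each station: (x − 27.1)² + (y + 72.7)² = 54.82²; (x + 16.8)² + (y + 7.4)² = 97.60²; (x + 68.0)² + (y + 122.7)² = 53.80².
Subtracting the N_04 equation from the N_05 and N_06 equations removes the quadratic terms:
-87.8 x + 130.6 y = -12203.23
-190.2 x − 100.0 y = 13770.38
Solving the 2×2 system: x ≈ -17.2, y ≈ -105.0 km.
Check against N_04 (with the unrounded x, y): √((x − 27.1)²+(y + 72.7)²) = 54.82 ≈ 54.82 km. ✓

-17.2 km east, -105.0 km north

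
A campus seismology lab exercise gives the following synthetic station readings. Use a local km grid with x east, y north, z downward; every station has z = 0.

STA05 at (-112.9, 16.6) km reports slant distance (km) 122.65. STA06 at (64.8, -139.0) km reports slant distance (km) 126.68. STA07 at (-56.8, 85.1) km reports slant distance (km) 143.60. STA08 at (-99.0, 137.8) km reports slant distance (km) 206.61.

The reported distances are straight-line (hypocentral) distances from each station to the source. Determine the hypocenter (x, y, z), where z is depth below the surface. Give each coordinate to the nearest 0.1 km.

(-14.7, -47.3, 36.3)

Each station gives a sphere (x−x_i)² + (y−y_i)² + z² = d_i² (stations at z=0).
Subtracting the STA05 sphere from STA06 and STA07: z² cancels, leaving linear equations in x and y:
355.4 x − 311.2 y = 9493.27
112.2 x + 137.0 y = -8131.66
Solving: x ≈ -14.712, y ≈ -47.307 km (keep extra digits for the depth step; rounded: -14.7, -47.3).
Then from the STA05 sphere: z² = 122.65² − (x + 112.9)² − (y − 16.6)² with x = -14.712, y = -47.307, so z ≈ 36.305 ≈ 36.3 km.
Check against STA08 (with the unrounded solution): distance 206.61 ≈ 206.61 km. ✓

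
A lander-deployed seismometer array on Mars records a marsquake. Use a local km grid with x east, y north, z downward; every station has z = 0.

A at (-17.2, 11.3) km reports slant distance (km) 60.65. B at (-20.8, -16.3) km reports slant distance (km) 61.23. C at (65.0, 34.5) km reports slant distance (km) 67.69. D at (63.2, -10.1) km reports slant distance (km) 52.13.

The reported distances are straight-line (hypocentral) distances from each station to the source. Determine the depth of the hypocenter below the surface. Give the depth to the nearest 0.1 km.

Each station gives a sphere (x−x_i)² + (y−y_i)² + z² = d_i² (stations at z=0).
Subtracting the A sphere from B and C: z² cancels, leaving linear equations in x and y:
-7.2 x − 55.2 y = 204.11
164.4 x + 46.4 y = 4088.21
Solving: x ≈ 26.901, y ≈ -7.207 km (keep extra digits for the depth step; rounded: 26.9, -7.2).
Then from the A sphere: z² = 60.65² − (x + 17.2)² − (y − 11.3)² with x = 26.901, y = -7.207, so z ≈ 37.296 ≈ 37.3 km.

depth ≈ 37.3 km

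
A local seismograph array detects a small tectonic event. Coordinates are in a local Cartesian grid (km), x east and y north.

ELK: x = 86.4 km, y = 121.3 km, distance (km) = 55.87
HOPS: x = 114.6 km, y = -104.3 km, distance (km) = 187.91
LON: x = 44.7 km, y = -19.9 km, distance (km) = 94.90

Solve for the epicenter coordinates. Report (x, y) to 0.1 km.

Circle about each station: (x − 86.4)² + (y − 121.3)² = 55.87²; (x − 114.6)² + (y + 104.3)² = 187.91²; (x − 44.7)² + (y + 19.9)² = 94.90².
Subtracting the ELK equation from the HOPS and LON equations removes the quadratic terms:
56.4 x − 451.2 y = -30355.71
-83.4 x − 282.4 y = -25669.10
Solving the 2×2 system: x ≈ 56.2, y ≈ 74.3 km.

x ≈ 56.2 km, y ≈ 74.3 km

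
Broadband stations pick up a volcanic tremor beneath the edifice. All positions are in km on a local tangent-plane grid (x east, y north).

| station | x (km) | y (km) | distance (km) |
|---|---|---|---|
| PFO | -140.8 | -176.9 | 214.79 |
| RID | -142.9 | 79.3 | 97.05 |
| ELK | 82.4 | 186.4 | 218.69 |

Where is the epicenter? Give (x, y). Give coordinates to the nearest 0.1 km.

-63.5 km east, 23.5 km north

Circle about each station: (x + 140.8)² + (y + 176.9)² = 214.79²; (x + 142.9)² + (y − 79.3)² = 97.05²; (x − 82.4)² + (y − 186.4)² = 218.69².
Subtracting the PFO equation from the RID and ELK equations removes the quadratic terms:
-4.2 x + 512.4 y = 12306.69
446.4 x + 726.6 y = -11274.10
Solving the 2×2 system: x ≈ -63.5, y ≈ 23.5 km.
Check against PFO (with the unrounded x, y): √((x + 140.8)²+(y + 176.9)²) = 214.79 ≈ 214.79 km. ✓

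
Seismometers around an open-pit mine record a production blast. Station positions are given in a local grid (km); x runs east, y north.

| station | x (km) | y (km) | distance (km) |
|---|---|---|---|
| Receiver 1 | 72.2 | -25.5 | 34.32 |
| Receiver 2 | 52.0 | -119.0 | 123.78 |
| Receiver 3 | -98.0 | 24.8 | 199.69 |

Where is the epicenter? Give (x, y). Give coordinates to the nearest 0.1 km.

99.5 km east, -4.7 km north

Circle about each station: (x − 72.2)² + (y + 25.5)² = 34.32²; (x − 52.0)² + (y + 119.0)² = 123.78²; (x + 98.0)² + (y − 24.8)² = 199.69².
Subtracting the Receiver 1 equation from the Receiver 2 and Receiver 3 equations removes the quadratic terms:
-40.4 x − 187.0 y = -3141.72
-340.4 x + 100.6 y = -34342.28
Solving the 2×2 system: x ≈ 99.5, y ≈ -4.7 km.
Check against Receiver 1 (with the unrounded x, y): √((x − 72.2)²+(y + 25.5)²) = 34.32 ≈ 34.32 km. ✓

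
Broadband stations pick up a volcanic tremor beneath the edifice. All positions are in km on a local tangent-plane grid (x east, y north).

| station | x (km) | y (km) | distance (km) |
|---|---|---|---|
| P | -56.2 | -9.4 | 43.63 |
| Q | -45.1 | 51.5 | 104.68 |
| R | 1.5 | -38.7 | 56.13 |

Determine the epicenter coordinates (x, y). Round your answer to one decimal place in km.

x ≈ -52.8 km, y ≈ -52.9 km

Circle about each station: (x + 56.2)² + (y + 9.4)² = 43.63²; (x + 45.1)² + (y − 51.5)² = 104.68²; (x − 1.5)² + (y + 38.7)² = 56.13².
Subtracting the P equation from the Q and R equations removes the quadratic terms:
22.2 x + 121.8 y = -7614.87
115.4 x − 58.6 y = -2993.86
Solving the 2×2 system: x ≈ -52.8, y ≈ -52.9 km.
Check against P (with the unrounded x, y): √((x + 56.2)²+(y + 9.4)²) = 43.63 ≈ 43.63 km. ✓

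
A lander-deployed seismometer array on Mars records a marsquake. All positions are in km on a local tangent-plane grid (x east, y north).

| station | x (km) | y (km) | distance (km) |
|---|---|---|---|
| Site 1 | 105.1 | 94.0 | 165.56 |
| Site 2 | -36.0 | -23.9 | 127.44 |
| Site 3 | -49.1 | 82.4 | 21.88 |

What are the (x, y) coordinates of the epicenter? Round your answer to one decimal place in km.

x ≈ -60.3 km, y ≈ 101.2 km

Circle about each station: (x − 105.1)² + (y − 94.0)² = 165.56²; (x + 36.0)² + (y + 23.9)² = 127.44²; (x + 49.1)² + (y − 82.4)² = 21.88².
Subtracting the Site 1 equation from the Site 2 and Site 3 equations removes the quadratic terms:
-282.2 x − 235.8 y = -6845.64
-308.4 x − 23.2 y = 16249.94
Solving the 2×2 system: x ≈ -60.3, y ≈ 101.2 km.
Check against Site 1 (with the unrounded x, y): √((x − 105.1)²+(y − 94.0)²) = 165.56 ≈ 165.56 km. ✓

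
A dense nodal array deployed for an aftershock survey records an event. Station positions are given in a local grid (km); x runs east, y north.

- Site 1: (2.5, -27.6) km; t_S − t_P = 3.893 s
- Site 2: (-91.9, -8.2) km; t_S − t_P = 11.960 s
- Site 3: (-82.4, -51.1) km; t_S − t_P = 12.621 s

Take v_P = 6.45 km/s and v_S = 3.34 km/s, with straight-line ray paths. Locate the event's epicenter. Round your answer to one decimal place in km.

(-9.2, -3.3)

Distance from S−P lag: d = Δt · v_P v_S / (v_P − v_S) = Δt · (6.45·3.34)/(6.45−3.34) ≈ 6.9270·Δt.
So d_Site 1 = 26.97, d_Site 2 = 82.85, d_Site 3 = 87.43 km.
Circle about each station: (x − 2.5)² + (y + 27.6)² = 26.97²; (x + 91.9)² + (y + 8.2)² = 82.85²; (x + 82.4)² + (y + 51.1)² = 87.43².
Subtracting the Site 1 equation from the Site 2 and Site 3 equations removes the quadratic terms:
-188.8 x + 38.8 y = 1608.10
-169.8 x − 47.0 y = 1716.34
Solving the 2×2 system: x ≈ -9.2, y ≈ -3.3 km.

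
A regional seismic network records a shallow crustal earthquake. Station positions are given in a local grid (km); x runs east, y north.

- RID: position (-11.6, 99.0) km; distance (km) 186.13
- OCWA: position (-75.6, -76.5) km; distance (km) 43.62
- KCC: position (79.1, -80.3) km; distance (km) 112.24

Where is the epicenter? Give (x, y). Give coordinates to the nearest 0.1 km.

Circle about each station: (x + 11.6)² + (y − 99.0)² = 186.13²; (x + 75.6)² + (y + 76.5)² = 43.62²; (x − 79.1)² + (y + 80.3)² = 112.24².
Subtracting pairs of circle equations eliminates x²+y² and gives linear equations (the radical axes):
-128.0 x − 351.0 y = 34373.72
181.4 x − 358.6 y = 24815.90
Solving the 2×2 system: x ≈ -33.0, y ≈ -85.9 km.

-33.0 km east, -85.9 km north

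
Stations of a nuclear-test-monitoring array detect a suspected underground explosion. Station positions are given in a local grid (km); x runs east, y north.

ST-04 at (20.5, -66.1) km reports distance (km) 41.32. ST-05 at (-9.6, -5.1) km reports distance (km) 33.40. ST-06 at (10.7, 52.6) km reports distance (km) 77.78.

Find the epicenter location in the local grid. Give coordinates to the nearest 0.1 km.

Circle about each station: (x − 20.5)² + (y + 66.1)² = 41.32²; (x + 9.6)² + (y + 5.1)² = 33.40²; (x − 10.7)² + (y − 52.6)² = 77.78².
Subtracting the ST-04 equation from the ST-05 and ST-06 equations removes the quadratic terms:
-60.2 x + 122.0 y = -4079.51
-19.6 x + 237.4 y = -6250.60
Solving the 2×2 system: x ≈ 17.3, y ≈ -24.9 km.
Check against ST-04 (with the unrounded x, y): √((x − 20.5)²+(y + 66.1)²) = 41.32 ≈ 41.32 km. ✓

x ≈ 17.3 km, y ≈ -24.9 km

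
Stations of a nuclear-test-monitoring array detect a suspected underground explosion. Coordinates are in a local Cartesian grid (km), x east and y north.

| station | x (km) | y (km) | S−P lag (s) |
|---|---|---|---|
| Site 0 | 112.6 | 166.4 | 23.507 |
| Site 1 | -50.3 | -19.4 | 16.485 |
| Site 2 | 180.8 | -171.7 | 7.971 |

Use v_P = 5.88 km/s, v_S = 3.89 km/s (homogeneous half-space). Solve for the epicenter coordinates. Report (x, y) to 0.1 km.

x ≈ 119.4 km, y ≈ -103.7 km

Distance from S−P lag: d = Δt · v_P v_S / (v_P − v_S) = Δt · (5.88·3.89)/(5.88−3.89) ≈ 11.4941·Δt.
So d_Site 0 = 270.19, d_Site 1 = 189.48, d_Site 2 = 91.62 km.
Circle about each station: (x − 112.6)² + (y − 166.4)² = 270.19²; (x + 50.3)² + (y + 19.4)² = 189.48²; (x − 180.8)² + (y + 171.7)² = 91.62².
Subtracting the Site 0 equation from the Site 1 and Site 2 equations removes the quadratic terms:
-325.8 x − 371.6 y = -361.30
136.4 x − 676.2 y = 86410.22
Solving the 2×2 system: x ≈ 119.4, y ≈ -103.7 km.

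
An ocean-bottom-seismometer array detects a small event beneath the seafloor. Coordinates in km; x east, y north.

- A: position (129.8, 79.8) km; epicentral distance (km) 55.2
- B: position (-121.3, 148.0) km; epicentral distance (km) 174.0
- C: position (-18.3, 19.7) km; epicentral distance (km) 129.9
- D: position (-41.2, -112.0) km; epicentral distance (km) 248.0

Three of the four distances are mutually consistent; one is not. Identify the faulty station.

B

Solve using three stations at a time. Using A, C, D (subtract circle equations pairwise → linear system) gives (x, y) ≈ (80.4, 104.1).
Distances from that point to each station vs reported:
  A: calculated 55.1 vs reported 55.2 → residual 0.1 km
  B: calculated 206.4 vs reported 174.0 → residual 32.4 km
  C: calculated 129.9 vs reported 129.9 → residual 0.0 km
  D: calculated 248.0 vs reported 248.0 → residual 0.0 km
A, C, D are mutually consistent (residuals ≈ 0); B is off by 32.4 km.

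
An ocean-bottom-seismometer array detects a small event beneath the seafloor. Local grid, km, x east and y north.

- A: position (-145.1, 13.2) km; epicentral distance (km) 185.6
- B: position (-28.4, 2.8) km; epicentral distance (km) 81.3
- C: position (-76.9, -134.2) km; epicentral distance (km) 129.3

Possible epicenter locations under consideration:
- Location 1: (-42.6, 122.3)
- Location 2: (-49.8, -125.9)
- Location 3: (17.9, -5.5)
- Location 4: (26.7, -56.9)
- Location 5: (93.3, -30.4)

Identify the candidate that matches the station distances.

For each candidate, compare |candidate − station| to the reported distance:
Location 1: residuals A 35.9, B 39.0, C 129.5 → max 129.5 km
Location 2: residuals A 17.0, B 49.2, C 101.0 → max 101.0 km
Location 3: residuals A 21.5, B 34.3, C 30.5 → max 34.3 km
Location 4: residuals A 0.0, B 0.1, C 0.0 → max 0.1 km
Location 5: residuals A 56.8, B 44.8, C 70.1 → max 70.1 km
Only Location 4 has all residuals ≈ 0.

Location 4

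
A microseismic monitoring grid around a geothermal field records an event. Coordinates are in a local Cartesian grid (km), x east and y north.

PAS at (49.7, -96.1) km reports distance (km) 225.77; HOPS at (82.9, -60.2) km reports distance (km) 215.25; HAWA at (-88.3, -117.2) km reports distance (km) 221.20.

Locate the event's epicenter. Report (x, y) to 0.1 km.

(-58.6, 102.0)

Circle about each station: (x − 49.7)² + (y + 96.1)² = 225.77²; (x − 82.9)² + (y + 60.2)² = 215.25²; (x + 88.3)² + (y + 117.2)² = 221.20².
Subtracting the PAS equation from the HOPS and HAWA equations removes the quadratic terms:
66.4 x + 71.8 y = 3430.68
-276.0 x − 42.2 y = 11870.08
Solving the 2×2 system: x ≈ -58.6, y ≈ 102.0 km.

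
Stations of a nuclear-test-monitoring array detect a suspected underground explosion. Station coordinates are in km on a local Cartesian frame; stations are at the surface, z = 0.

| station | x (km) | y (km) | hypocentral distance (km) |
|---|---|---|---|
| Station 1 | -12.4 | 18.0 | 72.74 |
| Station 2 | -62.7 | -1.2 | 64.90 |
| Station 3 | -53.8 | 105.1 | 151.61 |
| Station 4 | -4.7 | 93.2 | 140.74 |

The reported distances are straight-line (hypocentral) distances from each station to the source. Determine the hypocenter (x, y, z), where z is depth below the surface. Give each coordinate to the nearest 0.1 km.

Each station gives a sphere (x−x_i)² + (y−y_i)² + z² = d_i² (stations at z=0).
Subtracting the Station 1 sphere from Station 2 and Station 3: z² cancels, leaving linear equations in x and y:
-100.6 x − 38.4 y = 4534.07
-82.8 x + 174.2 y = -4231.79
Solving: x ≈ -30.300, y ≈ -38.695 km (keep extra digits for the depth step; rounded: -30.3, -38.7).
Then from the Station 1 sphere: z² = 72.74² − (x + 12.4)² − (y − 18.0)² with x = -30.300, y = -38.695, so z ≈ 41.909 ≈ 41.9 km.

x ≈ -30.3 km, y ≈ -38.7 km, depth ≈ 41.9 km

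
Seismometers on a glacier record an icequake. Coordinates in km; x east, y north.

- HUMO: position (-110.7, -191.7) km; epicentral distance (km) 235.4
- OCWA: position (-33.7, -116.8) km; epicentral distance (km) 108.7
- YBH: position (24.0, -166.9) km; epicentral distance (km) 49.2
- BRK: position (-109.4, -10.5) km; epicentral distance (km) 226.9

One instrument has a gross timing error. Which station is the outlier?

Solve using three stations at a time. Using OCWA, YBH, BRK (subtract circle equations pairwise → linear system) gives (x, y) ≈ (69.9, -149.5).
Distances from that point to each station vs reported:
  HUMO: calculated 185.5 vs reported 235.4 → residual 49.9 km
  OCWA: calculated 108.7 vs reported 108.7 → residual 0.0 km
  YBH: calculated 49.1 vs reported 49.2 → residual 0.1 km
  BRK: calculated 226.9 vs reported 226.9 → residual 0.0 km
OCWA, YBH, BRK are mutually consistent (residuals ≈ 0); HUMO is off by 49.9 km.

HUMO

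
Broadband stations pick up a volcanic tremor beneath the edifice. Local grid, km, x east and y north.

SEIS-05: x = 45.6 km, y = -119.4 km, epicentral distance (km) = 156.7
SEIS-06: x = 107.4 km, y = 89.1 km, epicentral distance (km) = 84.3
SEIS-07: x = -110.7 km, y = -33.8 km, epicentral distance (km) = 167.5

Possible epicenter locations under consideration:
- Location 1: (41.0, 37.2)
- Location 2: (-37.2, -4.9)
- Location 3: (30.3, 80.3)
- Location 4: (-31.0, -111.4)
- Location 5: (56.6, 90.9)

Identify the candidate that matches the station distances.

Location 1

For each candidate, compare |candidate − station| to the reported distance:
Location 1: residuals SEIS-05 0.0, SEIS-06 0.0, SEIS-07 0.0 → max 0.0 km
Location 2: residuals SEIS-05 15.4, SEIS-06 88.2, SEIS-07 88.5 → max 88.5 km
Location 3: residuals SEIS-05 43.6, SEIS-06 6.7, SEIS-07 13.9 → max 43.6 km
Location 4: residuals SEIS-05 79.7, SEIS-06 159.3, SEIS-07 56.3 → max 159.3 km
Location 5: residuals SEIS-05 53.9, SEIS-06 33.5, SEIS-07 41.2 → max 53.9 km
Only Location 1 has all residuals ≈ 0.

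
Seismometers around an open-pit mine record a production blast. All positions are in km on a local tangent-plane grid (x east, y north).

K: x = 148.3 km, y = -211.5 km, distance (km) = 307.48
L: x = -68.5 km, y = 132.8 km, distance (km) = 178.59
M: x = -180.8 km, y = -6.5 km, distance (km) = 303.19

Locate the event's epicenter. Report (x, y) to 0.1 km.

(105.6, 93.0)

Circle about each station: (x − 148.3)² + (y + 211.5)² = 307.48²; (x + 68.5)² + (y − 132.8)² = 178.59²; (x + 180.8)² + (y + 6.5)² = 303.19².
Subtracting pairs of circle equations eliminates x²+y² and gives linear equations (the radical axes):
-433.6 x + 688.6 y = 18252.51
-658.2 x + 410.0 y = -31374.48
Solving the 2×2 system: x ≈ 105.6, y ≈ 93.0 km.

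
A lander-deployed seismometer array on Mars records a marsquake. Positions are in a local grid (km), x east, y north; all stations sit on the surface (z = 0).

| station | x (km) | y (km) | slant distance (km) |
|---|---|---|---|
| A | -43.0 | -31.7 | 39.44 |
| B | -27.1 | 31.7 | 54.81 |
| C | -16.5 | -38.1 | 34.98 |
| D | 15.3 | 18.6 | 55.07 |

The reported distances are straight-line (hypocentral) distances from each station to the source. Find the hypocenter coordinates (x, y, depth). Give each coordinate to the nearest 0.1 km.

x ≈ -18.8 km, y ≈ -15.5 km, depth ≈ 26.6 km

Each station gives a sphere (x−x_i)² + (y−y_i)² + z² = d_i² (stations at z=0).
Subtracting the A sphere from B and C: z² cancels, leaving linear equations in x and y:
31.8 x + 126.8 y = -2563.21
53.0 x − 12.8 y = -798.12
Solving: x ≈ -18.802, y ≈ -15.499 km (keep extra digits for the depth step; rounded: -18.8, -15.5).
Then from the A sphere: z² = 39.44² − (x + 43.0)² − (y + 31.7)² with x = -18.802, y = -15.499, so z ≈ 26.599 ≈ 26.6 km.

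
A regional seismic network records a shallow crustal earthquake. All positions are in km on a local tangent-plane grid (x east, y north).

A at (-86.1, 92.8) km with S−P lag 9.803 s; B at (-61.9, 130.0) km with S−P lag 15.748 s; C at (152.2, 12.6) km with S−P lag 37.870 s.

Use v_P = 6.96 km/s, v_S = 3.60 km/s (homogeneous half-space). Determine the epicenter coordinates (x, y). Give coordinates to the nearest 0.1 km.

Distance from S−P lag: d = Δt · v_P v_S / (v_P − v_S) = Δt · (6.96·3.60)/(6.96−3.60) ≈ 7.4571·Δt.
So d_A = 73.10, d_B = 117.44, d_C = 282.40 km.
Circle about each station: (x + 86.1)² + (y − 92.8)² = 73.10²; (x + 61.9)² + (y − 130.0)² = 117.44²; (x − 152.2)² + (y − 12.6)² = 282.40².
Subtracting the A equation from the B and C equations removes the quadratic terms:
48.4 x + 74.4 y = -3741.98
476.6 x − 160.4 y = -67107.60
Solving the 2×2 system: x ≈ -129.4, y ≈ 33.9 km.

x ≈ -129.4 km, y ≈ 33.9 km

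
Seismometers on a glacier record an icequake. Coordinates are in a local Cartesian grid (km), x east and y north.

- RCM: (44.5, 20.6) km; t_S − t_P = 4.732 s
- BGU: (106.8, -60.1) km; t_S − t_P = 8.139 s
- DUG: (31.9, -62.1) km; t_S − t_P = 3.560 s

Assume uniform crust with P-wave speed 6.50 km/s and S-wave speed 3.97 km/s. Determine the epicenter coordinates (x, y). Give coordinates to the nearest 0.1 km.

Distance from S−P lag: d = Δt · v_P v_S / (v_P − v_S) = Δt · (6.50·3.97)/(6.50−3.97) ≈ 10.1996·Δt.
So d_RCM = 48.26, d_BGU = 83.01, d_DUG = 36.31 km.
Circle about each station: (x − 44.5)² + (y − 20.6)² = 48.26²; (x − 106.8)² + (y + 60.1)² = 83.01²; (x − 31.9)² + (y + 62.1)² = 36.31².
Subtracting the RCM equation from the BGU and DUG equations removes the quadratic terms:
124.6 x − 161.4 y = 8052.01
-25.2 x − 165.4 y = 3480.02
Solving the 2×2 system: x ≈ 31.2, y ≈ -25.8 km.
Check against RCM (with the unrounded x, y): √((x − 44.5)²+(y − 20.6)²) = 48.26 ≈ 48.26 km. ✓

x ≈ 31.2 km, y ≈ -25.8 km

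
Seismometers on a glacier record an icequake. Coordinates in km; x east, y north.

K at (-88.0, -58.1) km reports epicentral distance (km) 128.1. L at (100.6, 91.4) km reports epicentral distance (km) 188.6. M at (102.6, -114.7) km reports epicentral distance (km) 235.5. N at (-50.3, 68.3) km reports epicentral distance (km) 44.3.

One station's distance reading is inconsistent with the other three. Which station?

K

Solve using three stations at a time. Using L, M, N (subtract circle equations pairwise → linear system) gives (x, y) ≈ (-79.3, 34.8).
Distances from that point to each station vs reported:
  K: calculated 93.4 vs reported 128.1 → residual 34.7 km
  L: calculated 188.6 vs reported 188.6 → residual 0.0 km
  M: calculated 235.5 vs reported 235.5 → residual 0.0 km
  N: calculated 44.3 vs reported 44.3 → residual 0.0 km
L, M, N are mutually consistent (residuals ≈ 0); K is off by 34.7 km.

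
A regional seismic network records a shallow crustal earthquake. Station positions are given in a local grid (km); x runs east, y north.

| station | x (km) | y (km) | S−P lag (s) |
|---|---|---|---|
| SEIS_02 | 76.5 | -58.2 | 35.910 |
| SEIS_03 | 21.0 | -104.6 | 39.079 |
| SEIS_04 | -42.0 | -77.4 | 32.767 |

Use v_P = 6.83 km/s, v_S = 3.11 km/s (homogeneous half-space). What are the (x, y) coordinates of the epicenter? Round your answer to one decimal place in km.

-41.2 km east, 109.7 km north

Distance from S−P lag: d = Δt · v_P v_S / (v_P − v_S) = Δt · (6.83·3.11)/(6.83−3.11) ≈ 5.7100·Δt.
So d_SEIS_02 = 205.05, d_SEIS_03 = 223.14, d_SEIS_04 = 187.10 km.
Circle about each station: (x − 76.5)² + (y + 58.2)² = 205.05²; (x − 21.0)² + (y + 104.6)² = 223.14²; (x + 42.0)² + (y + 77.4)² = 187.10².
Subtracting the SEIS_02 equation from the SEIS_03 and SEIS_04 equations removes the quadratic terms:
-111.0 x − 92.8 y = -5603.29
-237.0 x − 38.4 y = 5554.36
Solving the 2×2 system: x ≈ -41.2, y ≈ 109.7 km.
Check against SEIS_02 (with the unrounded x, y): √((x − 76.5)²+(y + 58.2)²) = 205.02 ≈ 205.05 km. ✓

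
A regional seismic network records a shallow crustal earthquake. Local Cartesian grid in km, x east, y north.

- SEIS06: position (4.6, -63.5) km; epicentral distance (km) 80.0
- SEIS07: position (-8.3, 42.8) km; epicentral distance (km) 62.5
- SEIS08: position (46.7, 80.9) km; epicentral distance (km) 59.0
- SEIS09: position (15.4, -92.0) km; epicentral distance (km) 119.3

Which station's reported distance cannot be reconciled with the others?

Solve using three stations at a time. Using SEIS07, SEIS08, SEIS09 (subtract circle equations pairwise → linear system) gives (x, y) ≈ (50.7, 22.0).
Distances from that point to each station vs reported:
  SEIS06: calculated 97.1 vs reported 80.0 → residual 17.1 km
  SEIS07: calculated 62.5 vs reported 62.5 → residual 0.0 km
  SEIS08: calculated 59.0 vs reported 59.0 → residual 0.0 km
  SEIS09: calculated 119.3 vs reported 119.3 → residual 0.0 km
SEIS07, SEIS08, SEIS09 are mutually consistent (residuals ≈ 0); SEIS06 is off by 17.1 km.

SEIS06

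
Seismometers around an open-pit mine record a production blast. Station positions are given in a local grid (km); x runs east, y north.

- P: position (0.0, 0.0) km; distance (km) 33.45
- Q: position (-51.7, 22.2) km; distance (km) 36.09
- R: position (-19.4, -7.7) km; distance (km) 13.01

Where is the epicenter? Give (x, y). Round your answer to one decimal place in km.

Circle about each station: x² + y² = 33.45²; (x + 51.7)² + (y − 22.2)² = 36.09²; (x + 19.4)² + (y + 7.7)² = 13.01².
Subtracting the P equation from the Q and R equations removes the quadratic terms:
-103.4 x + 44.4 y = 2982.14
-38.8 x − 15.4 y = 1385.29
Solving the 2×2 system: x ≈ -32.4, y ≈ -8.3 km.
Check against P (with the unrounded x, y): √(x²+y²) = 33.45 ≈ 33.45 km. ✓

x ≈ -32.4 km, y ≈ -8.3 km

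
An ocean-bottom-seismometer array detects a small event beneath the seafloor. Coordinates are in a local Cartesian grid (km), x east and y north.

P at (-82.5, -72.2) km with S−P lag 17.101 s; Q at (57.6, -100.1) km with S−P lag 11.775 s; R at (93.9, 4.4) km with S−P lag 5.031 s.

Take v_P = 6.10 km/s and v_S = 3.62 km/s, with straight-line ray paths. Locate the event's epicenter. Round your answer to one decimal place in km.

(49.1, 4.4)

Distance from S−P lag: d = Δt · v_P v_S / (v_P − v_S) = Δt · (6.10·3.62)/(6.10−3.62) ≈ 8.9040·Δt.
So d_P = 152.27, d_Q = 104.84, d_R = 44.80 km.
Circle about each station: (x + 82.5)² + (y + 72.2)² = 152.27²; (x − 57.6)² + (y + 100.1)² = 104.84²; (x − 93.9)² + (y − 4.4)² = 44.80².
Subtracting pairs of circle equations eliminates x²+y² and gives linear equations (the radical axes):
280.2 x − 55.8 y = 13513.41
352.8 x + 153.2 y = 17996.59
Solving the 2×2 system: x ≈ 49.1, y ≈ 4.4 km.
Check against P (with the unrounded x, y): √((x + 82.5)²+(y + 72.2)²) = 152.27 ≈ 152.27 km. ✓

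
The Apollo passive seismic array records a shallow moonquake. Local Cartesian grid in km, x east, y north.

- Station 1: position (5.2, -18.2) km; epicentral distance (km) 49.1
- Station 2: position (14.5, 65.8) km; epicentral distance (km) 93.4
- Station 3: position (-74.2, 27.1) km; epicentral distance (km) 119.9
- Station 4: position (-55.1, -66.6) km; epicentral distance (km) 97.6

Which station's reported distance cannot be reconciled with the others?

Station 1

Solve using three stations at a time. Using Station 2, Station 3, Station 4 (subtract circle equations pairwise → linear system) gives (x, y) ≈ (33.5, -25.6).
Distances from that point to each station vs reported:
  Station 1: calculated 29.2 vs reported 49.1 → residual 19.9 km
  Station 2: calculated 93.4 vs reported 93.4 → residual 0.0 km
  Station 3: calculated 119.9 vs reported 119.9 → residual 0.0 km
  Station 4: calculated 97.6 vs reported 97.6 → residual 0.0 km
Station 2, Station 3, Station 4 are mutually consistent (residuals ≈ 0); Station 1 is off by 19.9 km.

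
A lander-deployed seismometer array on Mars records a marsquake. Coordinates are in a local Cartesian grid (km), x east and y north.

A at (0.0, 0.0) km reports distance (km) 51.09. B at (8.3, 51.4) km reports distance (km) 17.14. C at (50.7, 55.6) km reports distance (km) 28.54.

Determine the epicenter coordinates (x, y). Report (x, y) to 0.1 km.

Circle about each station: x² + y² = 51.09²; (x − 8.3)² + (y − 51.4)² = 17.14²; (x − 50.7)² + (y − 55.6)² = 28.54².
Subtracting the A equation from the B and C equations removes the quadratic terms:
16.6 x + 102.8 y = 5027.26
101.4 x + 111.2 y = 7457.51
Solving the 2×2 system: x ≈ 24.2, y ≈ 45.0 km.

(24.2, 45.0)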